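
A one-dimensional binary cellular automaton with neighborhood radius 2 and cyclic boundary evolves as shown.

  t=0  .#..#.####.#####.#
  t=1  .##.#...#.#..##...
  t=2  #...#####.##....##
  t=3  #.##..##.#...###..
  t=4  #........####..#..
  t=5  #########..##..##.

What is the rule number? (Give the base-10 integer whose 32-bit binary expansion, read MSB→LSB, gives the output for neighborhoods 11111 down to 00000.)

3625124671

  #####|#  b31=1 t=0,i=13
  ####.|#  b30=1 t=0,i=8
  ###.#|.  b29=0 t=0,i=9
  ###..|#  b28=1 t=2,i=0
  ##.##|#  b27=1 t=0,i=10
  ##.#.|.  b26=0 t=0,i=16
  ##..#|.  b25=0 t=3,i=4
  ##...|.  b24=0 t=1,i=15
  #.###|.  b23=0 t=0,i=6
  #.##.|.  b22=0 t=2,i=10
  #.#.#|.  b21=0 t=0,i=17
  #.#..|#  b20=1 t=0,i=1
  #..##|.  b19=0 t=1,i=12
  #..#.|.  b18=0 t=0,i=3
  #...#|#  b17=1 t=1,i=6
  #....|#  b16=1 t=1,i=16
  .####|.  b15=0 t=0,i=7
  .###.|.  b14=0 t=2,i=17
  .##.#|.  b13=0 t=1,i=2
  .##..|.  b12=0 t=1,i=14
  .#.##|.  b11=0 t=0,i=5
  .#.#.|.  b10=0 t=0,i=0
  .#..#|#  b9=1 t=0,i=2
  .#...|#  b8=1 t=1,i=5
  ..###|.  b7=0 t=2,i=4
  ..##.|.  b6=0 t=1,i=1
  ..#.#|#  b5=1 t=0,i=4
  ..#..|#  b4=1 t=4,i=0
  ...##|#  b3=1 t=1,i=0
  ...#.|#  b2=1 t=1,i=7
  ....#|#  b1=1 t=1,i=17
  .....|#  b0=1 t=4,i=3
  bits 11011000000100110000001100111111 = 3625124671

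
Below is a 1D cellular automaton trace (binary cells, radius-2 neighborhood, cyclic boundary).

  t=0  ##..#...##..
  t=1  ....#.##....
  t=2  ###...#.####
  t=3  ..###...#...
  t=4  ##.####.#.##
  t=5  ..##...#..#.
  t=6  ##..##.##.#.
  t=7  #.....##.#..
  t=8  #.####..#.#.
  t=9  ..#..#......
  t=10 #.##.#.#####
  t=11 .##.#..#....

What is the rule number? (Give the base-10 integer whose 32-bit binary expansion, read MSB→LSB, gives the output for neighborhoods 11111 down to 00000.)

  nb #####: next=.  (t=2,i=0, bit31=0)
  nb ####.: next=.  (t=2,i=1, bit30=0)
  nb ###.#: next=.  (t=4,i=1, bit29=0)
  nb ###..: next=#  (t=2,i=2, bit28=1)
  nb ##.##: next=#  (t=4,i=2, bit27=1)
  nb ##.#.: next=#  (t=4,i=7, bit26=1)
  nb ##..#: next=.  (t=0,i=2, bit25=0)
  nb ##...: next=#  (t=1,i=8, bit24=1)
  nb #.###: next=#  (t=2,i=8, bit23=1)
  nb #.##.: next=#  (t=1,i=6, bit22=1)
  nb #.#.#: next=.  (t=4,i=8, bit21=0)
  nb #.#..: next=.  (t=7,i=9, bit20=0)
  nb #..##: next=.  (t=0,i=11, bit19=0)
  nb #..#.: next=.  (t=0,i=3, bit18=0)
  nb #...#: next=#  (t=0,i=6, bit17=1)
  nb #....: next=#  (t=1,i=9, bit16=1)
  nb .####: next=.  (t=2,i=9, bit15=0)
  nb .###.: next=#  (t=3,i=3, bit14=1)
  nb .##.#: next=.  (t=6,i=5, bit13=0)
  nb .##..: next=.  (t=0,i=1, bit12=0)
  nb .#.##: next=.  (t=1,i=5, bit11=0)
  nb .#.#.: next=.  (t=8,i=9, bit10=0)
  nb .#..#: next=#  (t=5,i=8, bit9=1)
  nb .#...: next=.  (t=0,i=5, bit8=0)
  nb ..###: next=.  (t=3,i=2, bit7=0)
  nb ..##.: next=.  (t=0,i=0, bit6=0)
  nb ..#.#: next=.  (t=1,i=4, bit5=0)
  nb ..#..: next=#  (t=0,i=4, bit4=1)
  nb ...##: next=#  (t=0,i=7, bit3=1)
  nb ...#.: next=.  (t=1,i=3, bit2=0)
  nb ....#: next=#  (t=1,i=2, bit1=1)
  nb .....: next=#  (t=1,i=0, bit0=1)
  bits 00011101110000110100001000011011 = 499335707

499335707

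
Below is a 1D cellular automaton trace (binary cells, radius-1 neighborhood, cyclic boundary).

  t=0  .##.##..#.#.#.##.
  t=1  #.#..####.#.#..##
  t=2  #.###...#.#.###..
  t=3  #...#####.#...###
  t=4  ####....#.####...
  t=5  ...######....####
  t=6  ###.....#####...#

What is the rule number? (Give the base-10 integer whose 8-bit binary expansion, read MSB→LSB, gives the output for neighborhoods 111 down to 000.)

  ### -> .   bit 7 = 0  t=1,i=6
  ##. -> #   bit 6 = 1  t=0,i=2
  #.# -> .   bit 5 = 0  t=0,i=3
  #.. -> #   bit 4 = 1  t=0,i=6
  .## -> .   bit 3 = 0  t=0,i=1
  .#. -> #   bit 2 = 1  t=0,i=8
  ..# -> #   bit 1 = 1  t=0,i=0
  ... -> #   bit 0 = 1  t=2,i=6
  bits 01010111 = 87

87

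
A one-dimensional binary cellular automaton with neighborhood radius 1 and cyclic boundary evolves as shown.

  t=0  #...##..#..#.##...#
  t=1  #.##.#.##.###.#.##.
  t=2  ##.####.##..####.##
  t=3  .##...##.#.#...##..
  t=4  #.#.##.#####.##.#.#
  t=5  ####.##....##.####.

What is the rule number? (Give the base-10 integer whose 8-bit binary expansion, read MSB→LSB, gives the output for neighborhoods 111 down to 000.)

  nb ###: next=.  (t=1,i=11, bit7=0)
  nb ##.: next=#  (t=0,i=0, bit6=1)
  nb #.#: next=#  (t=0,i=12, bit5=1)
  nb #..: next=.  (t=0,i=1, bit4=0)
  nb .##: next=.  (t=0,i=4, bit3=0)
  nb .#.: next=#  (t=0,i=8, bit2=1)
  nb ..#: next=#  (t=0,i=3, bit1=1)
  nb ...: next=#  (t=0,i=2, bit0=1)
  bits 01100111 = 103

103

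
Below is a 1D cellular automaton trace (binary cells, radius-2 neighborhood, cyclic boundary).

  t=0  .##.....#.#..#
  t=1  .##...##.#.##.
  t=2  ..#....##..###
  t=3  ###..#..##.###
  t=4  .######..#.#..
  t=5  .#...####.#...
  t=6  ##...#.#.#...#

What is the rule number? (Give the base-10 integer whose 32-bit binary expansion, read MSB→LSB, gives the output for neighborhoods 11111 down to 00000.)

  [31] ##### => .  t=3,i=0
  [30] ####. => #  t=3,i=1
  [29] ###.# => .  t=5,i=8
  [28] ###.. => #  t=2,i=13
  [27] ##.## => .  t=3,i=10
  [26] ##.#. => #  t=1,i=8
  [25] ##..# => #  t=1,i=13
  [24] ##... => .  t=0,i=3
  [23] #.### => #  t=3,i=11
  [22] #.##. => #  t=0,i=1
  [21] #.#.# => .  t=1,i=9
  [20] #.#.. => .  t=0,i=10
  [19] #..## => .  t=1,i=0
  [18] #..#. => #  t=0,i=12
  [17] #...# => .  t=1,i=4
  [16] #.... => .  t=0,i=4
  [15] .#### => .  t=3,i=12
  [14] .###. => #  t=2,i=12
  [13] .##.# => #  t=1,i=7
  [12] .##.. => #  t=0,i=2
  [11] .#.## => .  t=0,i=0
  [10] .#.#. => #  t=0,i=9
  [9] .#..# => #  t=0,i=11
  [8] .#... => .  t=2,i=3
  [7] ..### => #  t=2,i=11
  [6] ..##. => .  t=1,i=1
  [5] ..#.# => .  t=0,i=8
  [4] ..#.. => #  t=2,i=2
  [3] ...## => .  t=1,i=5
  [2] ...#. => #  t=0,i=7
  [1] ....# => #  t=0,i=6
  [0] ..... => .  t=0,i=5
  bits 01010110110001000111011010010110 = 1455715990

1455715990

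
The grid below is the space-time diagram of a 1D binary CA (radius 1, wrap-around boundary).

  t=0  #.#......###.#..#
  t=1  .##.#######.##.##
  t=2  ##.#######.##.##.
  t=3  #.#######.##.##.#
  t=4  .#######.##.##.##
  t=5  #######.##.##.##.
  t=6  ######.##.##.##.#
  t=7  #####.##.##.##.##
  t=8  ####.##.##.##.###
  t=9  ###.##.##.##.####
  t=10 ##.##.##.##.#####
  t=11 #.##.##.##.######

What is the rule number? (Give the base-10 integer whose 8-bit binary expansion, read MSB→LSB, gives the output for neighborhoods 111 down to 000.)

  ###|#  b7=1 t=0,i=10
  ##.|.  b6=0 t=0,i=0
  #.#|#  b5=1 t=0,i=1
  #..|.  b4=0 t=0,i=3
  .##|#  b3=1 t=0,i=9
  .#.|#  b2=1 t=0,i=2
  ..#|#  b1=1 t=0,i=8
  ...|#  b0=1 t=0,i=4
  bits 10101111 = 175

175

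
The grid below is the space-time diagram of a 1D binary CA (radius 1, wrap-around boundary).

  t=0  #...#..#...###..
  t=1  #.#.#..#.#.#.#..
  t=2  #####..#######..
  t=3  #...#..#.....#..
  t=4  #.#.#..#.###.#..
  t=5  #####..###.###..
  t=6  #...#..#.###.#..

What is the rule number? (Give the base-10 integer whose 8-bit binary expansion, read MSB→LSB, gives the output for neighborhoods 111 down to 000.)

  [7] ### => .  t=0,i=12
  [6] ##. => #  t=0,i=13
  [5] #.# => #  t=1,i=1
  [4] #.. => .  t=0,i=1
  [3] .## => #  t=0,i=11
  [2] .#. => #  t=0,i=0
  [1] ..# => .  t=0,i=3
  [0] ... => #  t=0,i=2
  bits 01101101 = 109

109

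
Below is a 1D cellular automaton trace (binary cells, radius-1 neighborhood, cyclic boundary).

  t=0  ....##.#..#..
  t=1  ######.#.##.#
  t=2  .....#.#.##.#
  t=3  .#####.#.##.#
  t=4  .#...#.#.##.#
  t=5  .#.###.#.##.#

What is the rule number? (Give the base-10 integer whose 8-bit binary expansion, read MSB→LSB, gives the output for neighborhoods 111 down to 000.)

  [7] ### => .  t=1,i=0
  [6] ##. => #  t=0,i=5
  [5] #.# => .  t=0,i=6
  [4] #.. => .  t=0,i=8
  [3] .## => #  t=0,i=4
  [2] .#. => #  t=0,i=7
  [1] ..# => #  t=0,i=3
  [0] ... => #  t=0,i=0
  bits 01001111 = 79

79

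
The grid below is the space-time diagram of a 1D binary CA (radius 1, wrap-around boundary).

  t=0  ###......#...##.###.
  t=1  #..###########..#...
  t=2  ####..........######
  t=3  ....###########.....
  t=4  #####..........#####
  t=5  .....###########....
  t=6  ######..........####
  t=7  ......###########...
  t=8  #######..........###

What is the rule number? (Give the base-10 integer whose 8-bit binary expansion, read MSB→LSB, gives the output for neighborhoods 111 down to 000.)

  ###|.  b7=0 t=0,i=1
  ##.|.  b6=0 t=0,i=2
  #.#|.  b5=0 t=0,i=15
  #..|#  b4=1 t=0,i=3
  .##|#  b3=1 t=0,i=0
  .#.|#  b2=1 t=0,i=9
  ..#|#  b1=1 t=0,i=8
  ...|#  b0=1 t=0,i=4
  bits 00011111 = 31

31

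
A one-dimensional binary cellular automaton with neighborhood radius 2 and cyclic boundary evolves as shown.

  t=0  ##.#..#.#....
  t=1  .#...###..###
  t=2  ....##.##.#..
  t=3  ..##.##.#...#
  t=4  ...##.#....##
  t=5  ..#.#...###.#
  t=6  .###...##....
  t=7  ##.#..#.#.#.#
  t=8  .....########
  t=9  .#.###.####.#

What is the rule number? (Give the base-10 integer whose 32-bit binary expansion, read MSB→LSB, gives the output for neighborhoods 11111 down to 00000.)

  nb #####: next=#  (t=8,i=7, bit31=1)
  nb ####.: next=.  (t=8,i=11, bit30=0)
  nb ###.#: next=.  (t=1,i=12, bit29=0)
  nb ###..: next=#  (t=1,i=7, bit28=1)
  nb ##.##: next=#  (t=2,i=6, bit27=1)
  nb ##.#.: next=.  (t=0,i=2, bit26=0)
  nb ##..#: next=#  (t=1,i=8, bit25=1)
  nb ##...: next=.  (t=4,i=0, bit24=0)
  nb #.###: next=#  (t=7,i=12, bit23=1)
  nb #.##.: next=.  (t=2,i=7, bit22=0)
  nb #.#.#: next=#  (t=7,i=8, bit21=1)
  nb #.#..: next=.  (t=0,i=3, bit20=0)
  nb #..##: next=.  (t=1,i=9, bit19=0)
  nb #..#.: next=#  (t=0,i=5, bit18=1)
  nb #...#: next=.  (t=1,i=3, bit17=0)
  nb #....: next=#  (t=0,i=10, bit16=1)
  nb .####: next=.  (t=8,i=6, bit15=0)
  nb .###.: next=.  (t=1,i=6, bit14=0)
  nb .##.#: next=#  (t=0,i=1, bit13=1)
  nb .##..: next=#  (t=4,i=12, bit12=1)
  nb .#.##: next=#  (t=7,i=11, bit11=1)
  nb .#.#.: next=#  (t=0,i=7, bit10=1)
  nb .#..#: next=.  (t=0,i=4, bit9=0)
  nb .#...: next=.  (t=0,i=9, bit8=0)
  nb ..###: next=#  (t=1,i=5, bit7=1)
  nb ..##.: next=.  (t=0,i=0, bit6=0)
  nb ..#.#: next=#  (t=0,i=6, bit5=1)
  nb ..#..: next=#  (t=3,i=12, bit4=1)
  nb ...##: next=#  (t=0,i=12, bit3=1)
  nb ...#.: next=#  (t=3,i=11, bit2=1)
  nb ....#: next=#  (t=0,i=11, bit1=1)
  nb .....: next=.  (t=2,i=0, bit0=0)
  bits 10011010101001010011110010111110 = 2594520254

2594520254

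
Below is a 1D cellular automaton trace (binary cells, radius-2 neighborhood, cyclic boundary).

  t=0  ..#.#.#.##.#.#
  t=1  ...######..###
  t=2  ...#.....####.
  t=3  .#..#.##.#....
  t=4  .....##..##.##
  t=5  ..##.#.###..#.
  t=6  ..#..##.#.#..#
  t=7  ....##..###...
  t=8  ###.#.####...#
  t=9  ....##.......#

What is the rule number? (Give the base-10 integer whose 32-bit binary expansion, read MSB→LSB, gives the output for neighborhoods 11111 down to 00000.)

41438659

  [31] ##### => .  t=1,i=5
  [30] ####. => .  t=1,i=7
  [29] ###.# => .  t=8,i=2
  [28] ###.. => .  t=1,i=8
  [27] ##.## => .  t=4,i=11
  [26] ##.#. => .  t=0,i=10
  [25] ##..# => #  t=1,i=9
  [24] ##... => .  t=1,i=0
  [23] #.### => .  t=5,i=7
  [22] #.##. => #  t=0,i=8
  [21] #.#.# => #  t=0,i=4
  [20] #.#.. => #  t=0,i=13
  [19] #..## => #  t=1,i=10
  [18] #..#. => .  t=0,i=1
  [17] #...# => .  t=1,i=1
  [16] #.... => .  t=2,i=0
  [15] .#### => .  t=1,i=4
  [14] .###. => #  t=1,i=12
  [13] .##.# => .  t=0,i=9
  [12] .##.. => .  t=4,i=6
  [11] .#.## => #  t=0,i=7
  [10] .#.#. => #  t=0,i=3
  [9] .#..# => .  t=0,i=0
  [8] .#... => #  t=2,i=4
  [7] ..### => #  t=1,i=3
  [6] ..##. => #  t=4,i=5
  [5] ..#.# => .  t=0,i=2
  [4] ..#.. => .  t=2,i=3
  [3] ...## => .  t=1,i=2
  [2] ...#. => .  t=2,i=2
  [1] ....# => #  t=2,i=1
  [0] ..... => #  t=2,i=6
  bits 00000010011110000100110111000011 = 41438659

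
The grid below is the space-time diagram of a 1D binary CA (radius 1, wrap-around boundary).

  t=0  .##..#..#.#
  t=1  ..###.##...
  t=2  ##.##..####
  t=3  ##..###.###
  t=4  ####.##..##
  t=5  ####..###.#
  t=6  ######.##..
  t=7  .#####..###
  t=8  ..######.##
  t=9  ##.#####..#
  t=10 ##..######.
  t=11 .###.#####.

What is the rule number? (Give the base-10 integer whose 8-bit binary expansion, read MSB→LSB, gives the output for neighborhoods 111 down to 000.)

211

  ### -> #   bit 7 = 1  t=1,i=3
  ##. -> #   bit 6 = 1  t=0,i=2
  #.# -> .   bit 5 = 0  t=0,i=0
  #.. -> #   bit 4 = 1  t=0,i=3
  .## -> .   bit 3 = 0  t=0,i=1
  .#. -> .   bit 2 = 0  t=0,i=5
  ..# -> #   bit 1 = 1  t=0,i=4
  ... -> #   bit 0 = 1  t=1,i=0
  bits 11010011 = 211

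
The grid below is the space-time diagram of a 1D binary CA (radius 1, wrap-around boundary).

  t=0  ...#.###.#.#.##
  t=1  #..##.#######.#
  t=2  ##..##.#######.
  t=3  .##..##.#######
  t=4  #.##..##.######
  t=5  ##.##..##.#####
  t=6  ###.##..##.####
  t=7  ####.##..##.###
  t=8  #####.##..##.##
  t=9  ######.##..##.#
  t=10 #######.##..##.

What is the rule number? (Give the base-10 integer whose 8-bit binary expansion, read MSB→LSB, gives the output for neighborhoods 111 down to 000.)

244

  [7] ### => #  t=0,i=6
  [6] ##. => #  t=0,i=7
  [5] #.# => #  t=0,i=4
  [4] #.. => #  t=0,i=0
  [3] .## => .  t=0,i=5
  [2] .#. => #  t=0,i=3
  [1] ..# => .  t=0,i=2
  [0] ... => .  t=0,i=1
  bits 11110100 = 244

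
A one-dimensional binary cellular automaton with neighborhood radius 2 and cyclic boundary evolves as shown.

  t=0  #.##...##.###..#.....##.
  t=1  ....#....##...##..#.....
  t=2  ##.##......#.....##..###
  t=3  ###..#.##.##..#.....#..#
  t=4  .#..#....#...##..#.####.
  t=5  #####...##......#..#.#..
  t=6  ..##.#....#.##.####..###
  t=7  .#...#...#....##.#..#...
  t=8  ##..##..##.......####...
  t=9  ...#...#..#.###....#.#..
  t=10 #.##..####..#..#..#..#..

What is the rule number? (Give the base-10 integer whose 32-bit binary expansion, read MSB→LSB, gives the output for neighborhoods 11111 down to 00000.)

3919315477

  ##### -> #   bit 31 = 1  t=2,i=23
  ####. -> #   bit 30 = 1  t=2,i=0
  ###.# -> #   bit 29 = 1  t=2,i=1
  ###.. -> .   bit 28 = 0  t=0,i=12
  ##.## -> #   bit 27 = 1  t=0,i=9
  ##.#. -> .   bit 26 = 0  t=0,i=23
  ##..# -> .   bit 25 = 0  t=0,i=13
  ##... -> #   bit 24 = 1  t=0,i=4
  #.### -> #   bit 23 = 1  t=0,i=10
  #.##. -> .   bit 22 = 0  t=0,i=2
  #.#.# -> .   bit 21 = 0  t=0,i=0
  #.#.. -> #   bit 20 = 1  t=5,i=21
  #..## -> #   bit 19 = 1  t=2,i=20
  #..#. -> #   bit 18 = 1  t=0,i=14
  #...# -> .   bit 17 = 0  t=0,i=5
  #.... -> .   bit 16 = 0  t=0,i=17
  .#### -> .   bit 15 = 0  t=2,i=22
  .###. -> .   bit 14 = 0  t=0,i=11
  .##.# -> .   bit 13 = 0  t=0,i=8
  .##.. -> .   bit 12 = 0  t=0,i=3
  .#.## -> .   bit 11 = 0  t=0,i=1
  .#.#. -> .   bit 10 = 0  t=5,i=20
  .#..# -> #   bit 9 = 1  t=3,i=21
  .#... -> .   bit 8 = 0  t=0,i=16
  ..### -> .   bit 7 = 0  t=2,i=21
  ..##. -> .   bit 6 = 0  t=0,i=7
  ..#.# -> .   bit 5 = 0  t=3,i=5
  ..#.. -> #   bit 4 = 1  t=0,i=15
  ...## -> .   bit 3 = 0  t=0,i=6
  ...#. -> #   bit 2 = 1  t=1,i=3
  ....# -> .   bit 1 = 0  t=0,i=19
  ..... -> #   bit 0 = 1  t=0,i=18
  bits 11101001100111000000001000010101 = 3919315477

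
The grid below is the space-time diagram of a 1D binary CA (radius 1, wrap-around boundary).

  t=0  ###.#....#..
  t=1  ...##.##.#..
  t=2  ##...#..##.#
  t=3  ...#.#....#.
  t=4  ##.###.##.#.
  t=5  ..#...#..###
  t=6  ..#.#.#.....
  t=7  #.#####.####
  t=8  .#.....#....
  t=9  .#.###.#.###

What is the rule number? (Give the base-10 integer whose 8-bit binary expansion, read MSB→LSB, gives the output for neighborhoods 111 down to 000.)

37

  ###|.  b7=0 t=0,i=1
  ##.|.  b6=0 t=0,i=2
  #.#|#  b5=1 t=0,i=3
  #..|.  b4=0 t=0,i=5
  .##|.  b3=0 t=0,i=0
  .#.|#  b2=1 t=0,i=4
  ..#|.  b1=0 t=0,i=8
  ...|#  b0=1 t=0,i=6
  bits 00100101 = 37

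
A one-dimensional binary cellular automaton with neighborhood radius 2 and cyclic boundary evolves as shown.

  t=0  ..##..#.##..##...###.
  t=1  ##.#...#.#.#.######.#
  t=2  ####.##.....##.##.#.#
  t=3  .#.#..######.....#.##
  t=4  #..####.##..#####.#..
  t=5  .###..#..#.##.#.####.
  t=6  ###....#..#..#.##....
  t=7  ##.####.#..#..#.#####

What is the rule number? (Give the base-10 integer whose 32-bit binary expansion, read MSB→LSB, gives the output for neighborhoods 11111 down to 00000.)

2778421903

  nb #####: next=#  (t=1,i=15, bit31=1)
  nb ####.: next=.  (t=1,i=17, bit30=0)
  nb ###.#: next=#  (t=1,i=1, bit29=1)
  nb ###..: next=.  (t=0,i=19, bit28=0)
  nb ##.##: next=.  (t=1,i=19, bit27=0)
  nb ##.#.: next=#  (t=1,i=2, bit26=1)
  nb ##..#: next=.  (t=0,i=4, bit25=0)
  nb ##...: next=#  (t=0,i=14, bit24=1)
  nb #.###: next=#  (t=1,i=13, bit23=1)
  nb #.##.: next=.  (t=0,i=8, bit22=0)
  nb #.#.#: next=.  (t=1,i=9, bit21=0)
  nb #.#..: next=#  (t=1,i=3, bit20=1)
  nb #..##: next=#  (t=0,i=11, bit19=1)
  nb #..#.: next=.  (t=0,i=5, bit18=0)
  nb #...#: next=#  (t=0,i=0, bit17=1)
  nb #....: next=#  (t=2,i=8, bit16=1)
  nb .####: next=.  (t=1,i=14, bit15=0)
  nb .###.: next=#  (t=0,i=18, bit14=1)
  nb .##.#: next=.  (t=2,i=13, bit13=0)
  nb .##..: next=#  (t=0,i=3, bit12=1)
  nb .#.##: next=#  (t=0,i=7, bit11=1)
  nb .#.#.: next=.  (t=1,i=8, bit10=0)
  nb .#..#: next=#  (t=3,i=4, bit9=1)
  nb .#...: next=.  (t=1,i=4, bit8=0)
  nb ..###: next=#  (t=0,i=17, bit7=1)
  nb ..##.: next=.  (t=0,i=2, bit6=0)
  nb ..#.#: next=.  (t=0,i=6, bit5=0)
  nb ..#..: next=.  (t=4,i=0, bit4=0)
  nb ...##: next=#  (t=0,i=1, bit3=1)
  nb ...#.: next=#  (t=1,i=6, bit2=1)
  nb ....#: next=#  (t=2,i=10, bit1=1)
  nb .....: next=#  (t=2,i=9, bit0=1)
  bits 10100101100110110101101010001111 = 2778421903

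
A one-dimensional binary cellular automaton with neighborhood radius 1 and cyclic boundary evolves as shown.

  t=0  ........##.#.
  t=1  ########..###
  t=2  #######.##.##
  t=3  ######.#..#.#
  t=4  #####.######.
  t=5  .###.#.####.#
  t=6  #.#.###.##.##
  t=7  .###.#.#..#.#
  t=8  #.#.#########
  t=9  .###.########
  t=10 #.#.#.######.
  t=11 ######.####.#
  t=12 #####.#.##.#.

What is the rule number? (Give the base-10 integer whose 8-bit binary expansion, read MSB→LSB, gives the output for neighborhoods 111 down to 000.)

183

  ###|#  b7=1 t=1,i=0
  ##.|.  b6=0 t=0,i=9
  #.#|#  b5=1 t=0,i=10
  #..|#  b4=1 t=0,i=12
  .##|.  b3=0 t=0,i=8
  .#.|#  b2=1 t=0,i=11
  ..#|#  b1=1 t=0,i=7
  ...|#  b0=1 t=0,i=0
  bits 10110111 = 183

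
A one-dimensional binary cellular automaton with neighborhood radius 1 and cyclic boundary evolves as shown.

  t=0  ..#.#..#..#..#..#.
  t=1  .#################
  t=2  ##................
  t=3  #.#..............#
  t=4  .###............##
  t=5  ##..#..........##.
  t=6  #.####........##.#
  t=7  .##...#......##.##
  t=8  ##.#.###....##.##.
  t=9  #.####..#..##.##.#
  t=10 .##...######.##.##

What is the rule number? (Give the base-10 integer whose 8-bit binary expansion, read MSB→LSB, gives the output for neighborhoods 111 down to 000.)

  ###|.  b7=0 t=1,i=2
  ##.|.  b6=0 t=1,i=17
  #.#|#  b5=1 t=0,i=3
  #..|#  b4=1 t=0,i=5
  .##|#  b3=1 t=1,i=1
  .#.|#  b2=1 t=0,i=2
  ..#|#  b1=1 t=0,i=1
  ...|.  b0=0 t=0,i=0
  bits 00111110 = 62

62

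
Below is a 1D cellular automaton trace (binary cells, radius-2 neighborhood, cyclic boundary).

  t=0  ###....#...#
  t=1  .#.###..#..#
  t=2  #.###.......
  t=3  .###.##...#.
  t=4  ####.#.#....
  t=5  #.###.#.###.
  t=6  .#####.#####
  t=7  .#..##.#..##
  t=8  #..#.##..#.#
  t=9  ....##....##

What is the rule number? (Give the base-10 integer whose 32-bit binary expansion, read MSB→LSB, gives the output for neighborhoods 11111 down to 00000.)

1707699586

  #####|.  b31=0 t=6,i=3
  ####.|#  b30=1 t=0,i=1
  ###.#|#  b29=1 t=3,i=3
  ###..|.  b28=0 t=0,i=2
  ##.##|.  b27=0 t=3,i=4
  ##.#.|#  b26=1 t=4,i=4
  ##..#|.  b25=0 t=1,i=6
  ##...|#  b24=1 t=0,i=3
  #.###|#  b23=1 t=1,i=3
  #.##.|#  b22=1 t=3,i=5
  #.#.#|.  b21=0 t=1,i=1
  #.#..|.  b20=0 t=4,i=7
  #..##|#  b19=1 t=3,i=0
  #..#.|.  b18=0 t=1,i=7
  #...#|.  b17=0 t=0,i=9
  #....|#  b16=1 t=0,i=4
  .####|.  b15=0 t=0,i=0
  .###.|#  b14=1 t=1,i=4
  .##.#|#  b13=1 t=7,i=5
  .##..|.  b12=0 t=3,i=6
  .#.##|#  b11=1 t=1,i=2
  .#.#.|#  b10=1 t=1,i=0
  .#..#|.  b9=0 t=1,i=9
  .#...|#  b8=1 t=0,i=8
  ..###|#  b7=1 t=0,i=11
  ..##.|.  b6=0 t=7,i=4
  ..#.#|.  b5=0 t=1,i=11
  ..#..|.  b4=0 t=0,i=7
  ...##|.  b3=0 t=0,i=10
  ...#.|.  b2=0 t=0,i=6
  ....#|#  b1=1 t=0,i=5
  .....|.  b0=0 t=2,i=7
  bits 01100101110010010110110110000010 = 1707699586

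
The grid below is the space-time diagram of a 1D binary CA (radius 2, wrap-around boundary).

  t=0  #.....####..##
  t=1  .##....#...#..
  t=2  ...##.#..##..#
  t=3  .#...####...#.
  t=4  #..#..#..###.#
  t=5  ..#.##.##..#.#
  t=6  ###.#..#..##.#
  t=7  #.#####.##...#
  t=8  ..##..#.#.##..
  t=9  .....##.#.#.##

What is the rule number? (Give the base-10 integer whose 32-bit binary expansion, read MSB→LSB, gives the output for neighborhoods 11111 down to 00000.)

  [31] ##### => .  t=7,i=4
  [30] ####. => .  t=0,i=8
  [29] ###.# => #  t=4,i=11
  [28] ###.. => .  t=0,i=0
  [27] ##.## => .  t=4,i=12
  [26] ##.#. => #  t=2,i=5
  [25] ##..# => .  t=0,i=10
  [24] ##... => #  t=0,i=1
  [23] #.### => #  t=6,i=13
  [22] #.##. => #  t=4,i=13
  [21] #.#.# => #  t=8,i=8
  [20] #.#.. => #  t=2,i=6
  [19] #..## => #  t=0,i=11
  [18] #..#. => #  t=2,i=12
  [17] #...# => #  t=1,i=9
  [16] #.... => #  t=0,i=2
  [15] .#### => #  t=0,i=7
  [14] .###. => .  t=0,i=13
  [13] .##.# => .  t=2,i=4
  [12] .##.. => .  t=1,i=2
  [11] .#.## => .  t=5,i=3
  [10] .#.#. => .  t=5,i=12
  [9] .#..# => #  t=2,i=7
  [8] .#... => .  t=1,i=8
  [7] ..### => .  t=0,i=6
  [6] ..##. => .  t=1,i=1
  [5] ..#.# => #  t=5,i=2
  [4] ..#.. => .  t=1,i=7
  [3] ...## => .  t=0,i=5
  [2] ...#. => #  t=1,i=6
  [1] ....# => .  t=0,i=4
  [0] ..... => .  t=0,i=3
  bits 00100101111111111000001000100100 = 637501988

637501988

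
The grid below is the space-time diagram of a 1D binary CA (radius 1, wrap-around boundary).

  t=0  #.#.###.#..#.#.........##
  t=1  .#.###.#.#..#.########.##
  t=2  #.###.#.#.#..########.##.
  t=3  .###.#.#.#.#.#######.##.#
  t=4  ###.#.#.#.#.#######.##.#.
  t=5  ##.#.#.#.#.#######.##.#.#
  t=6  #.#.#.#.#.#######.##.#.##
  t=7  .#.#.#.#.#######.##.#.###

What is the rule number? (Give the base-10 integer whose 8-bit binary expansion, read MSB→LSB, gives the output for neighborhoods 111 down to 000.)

  nb ###: next=#  (t=0,i=5, bit7=1)
  nb ##.: next=.  (t=0,i=0, bit6=0)
  nb #.#: next=#  (t=0,i=1, bit5=1)
  nb #..: next=#  (t=0,i=9, bit4=1)
  nb .##: next=#  (t=0,i=4, bit3=1)
  nb .#.: next=.  (t=0,i=2, bit2=0)
  nb ..#: next=.  (t=0,i=10, bit1=0)
  nb ...: next=#  (t=0,i=15, bit0=1)
  bits 10111001 = 185

185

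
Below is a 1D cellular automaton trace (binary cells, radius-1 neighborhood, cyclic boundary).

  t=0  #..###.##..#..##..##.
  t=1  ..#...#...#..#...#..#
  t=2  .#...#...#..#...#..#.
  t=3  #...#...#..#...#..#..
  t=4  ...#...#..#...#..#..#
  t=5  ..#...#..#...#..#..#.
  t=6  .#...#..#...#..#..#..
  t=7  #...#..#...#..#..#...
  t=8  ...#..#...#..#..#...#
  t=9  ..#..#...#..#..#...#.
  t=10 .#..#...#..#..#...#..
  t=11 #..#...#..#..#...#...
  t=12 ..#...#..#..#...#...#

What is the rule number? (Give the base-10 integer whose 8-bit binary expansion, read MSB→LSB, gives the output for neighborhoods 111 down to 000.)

34

  nb ###: next=.  (t=0,i=4, bit7=0)
  nb ##.: next=.  (t=0,i=5, bit6=0)
  nb #.#: next=#  (t=0,i=6, bit5=1)
  nb #..: next=.  (t=0,i=1, bit4=0)
  nb .##: next=.  (t=0,i=3, bit3=0)
  nb .#.: next=.  (t=0,i=0, bit2=0)
  nb ..#: next=#  (t=0,i=2, bit1=1)
  nb ...: next=.  (t=1,i=4, bit0=0)
  bits 00100010 = 34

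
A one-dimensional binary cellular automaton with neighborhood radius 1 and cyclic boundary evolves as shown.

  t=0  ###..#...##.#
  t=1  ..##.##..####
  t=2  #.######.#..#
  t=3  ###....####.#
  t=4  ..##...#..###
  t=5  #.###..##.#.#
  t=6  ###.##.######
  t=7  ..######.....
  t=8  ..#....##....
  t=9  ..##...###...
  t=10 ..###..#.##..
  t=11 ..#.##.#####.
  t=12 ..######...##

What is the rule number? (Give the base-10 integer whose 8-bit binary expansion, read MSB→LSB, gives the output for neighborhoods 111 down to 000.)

124

  ###|.  b7=0 t=0,i=0
  ##.|#  b6=1 t=0,i=2
  #.#|#  b5=1 t=0,i=11
  #..|#  b4=1 t=0,i=3
  .##|#  b3=1 t=0,i=9
  .#.|#  b2=1 t=0,i=5
  ..#|.  b1=0 t=0,i=4
  ...|.  b0=0 t=0,i=7
  bits 01111100 = 124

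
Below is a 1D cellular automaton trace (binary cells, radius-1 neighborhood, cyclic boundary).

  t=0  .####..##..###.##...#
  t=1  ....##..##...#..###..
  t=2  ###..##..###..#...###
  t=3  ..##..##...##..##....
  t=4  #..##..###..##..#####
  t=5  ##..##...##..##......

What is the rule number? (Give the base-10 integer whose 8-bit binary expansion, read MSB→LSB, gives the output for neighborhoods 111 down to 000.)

81

  nb ###: next=.  (t=0,i=2, bit7=0)
  nb ##.: next=#  (t=0,i=4, bit6=1)
  nb #.#: next=.  (t=0,i=0, bit5=0)
  nb #..: next=#  (t=0,i=5, bit4=1)
  nb .##: next=.  (t=0,i=1, bit3=0)
  nb .#.: next=.  (t=0,i=20, bit2=0)
  nb ..#: next=.  (t=0,i=6, bit1=0)
  nb ...: next=#  (t=0,i=18, bit0=1)
  bits 01010001 = 81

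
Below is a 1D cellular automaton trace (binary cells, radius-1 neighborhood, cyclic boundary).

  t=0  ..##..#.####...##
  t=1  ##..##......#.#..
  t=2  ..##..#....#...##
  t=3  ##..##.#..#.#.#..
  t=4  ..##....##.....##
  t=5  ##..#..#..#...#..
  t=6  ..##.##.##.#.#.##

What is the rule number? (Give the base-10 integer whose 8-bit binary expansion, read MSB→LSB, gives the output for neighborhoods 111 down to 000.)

  ### -> .   bit 7 = 0  t=0,i=9
  ##. -> .   bit 6 = 0  t=0,i=3
  #.# -> .   bit 5 = 0  t=0,i=7
  #.. -> #   bit 4 = 1  t=0,i=0
  .## -> .   bit 3 = 0  t=0,i=2
  .#. -> .   bit 2 = 0  t=0,i=6
  ..# -> #   bit 1 = 1  t=0,i=1
  ... -> .   bit 0 = 0  t=0,i=13
  bits 00010010 = 18

18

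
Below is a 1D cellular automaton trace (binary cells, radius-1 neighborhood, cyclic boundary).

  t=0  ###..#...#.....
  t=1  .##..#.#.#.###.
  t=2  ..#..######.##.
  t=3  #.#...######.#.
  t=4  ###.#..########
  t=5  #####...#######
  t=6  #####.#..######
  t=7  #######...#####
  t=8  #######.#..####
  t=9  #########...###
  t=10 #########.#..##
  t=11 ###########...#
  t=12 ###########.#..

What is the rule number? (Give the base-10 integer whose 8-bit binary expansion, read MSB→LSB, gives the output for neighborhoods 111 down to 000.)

229

  nb ###: next=#  (t=0,i=1, bit7=1)
  nb ##.: next=#  (t=0,i=2, bit6=1)
  nb #.#: next=#  (t=1,i=6, bit5=1)
  nb #..: next=.  (t=0,i=3, bit4=0)
  nb .##: next=.  (t=0,i=0, bit3=0)
  nb .#.: next=#  (t=0,i=5, bit2=1)
  nb ..#: next=.  (t=0,i=4, bit1=0)
  nb ...: next=#  (t=0,i=7, bit0=1)
  bits 11100101 = 229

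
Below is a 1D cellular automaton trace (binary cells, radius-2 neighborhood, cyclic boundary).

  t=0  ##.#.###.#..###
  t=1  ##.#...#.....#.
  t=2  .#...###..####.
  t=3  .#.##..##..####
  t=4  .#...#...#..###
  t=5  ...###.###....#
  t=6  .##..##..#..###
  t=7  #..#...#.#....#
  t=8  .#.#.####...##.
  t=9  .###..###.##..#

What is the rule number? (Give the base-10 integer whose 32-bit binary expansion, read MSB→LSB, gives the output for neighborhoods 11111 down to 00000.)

2049090623

  nb #####: next=.  (t=0,i=14, bit31=0)
  nb ####.: next=#  (t=0,i=0, bit30=1)
  nb ###.#: next=#  (t=0,i=1, bit29=1)
  nb ###..: next=#  (t=2,i=7, bit28=1)
  nb ##.##: next=#  (t=5,i=6, bit27=1)
  nb ##.#.: next=.  (t=0,i=2, bit26=0)
  nb ##..#: next=#  (t=2,i=8, bit25=1)
  nb ##...: next=.  (t=5,i=10, bit24=0)
  nb #.###: next=.  (t=0,i=5, bit23=0)
  nb #.##.: next=.  (t=1,i=0, bit22=0)
  nb #.#.#: next=#  (t=0,i=3, bit21=1)
  nb #.#..: next=.  (t=0,i=9, bit20=0)
  nb #..##: next=.  (t=0,i=11, bit19=0)
  nb #..#.: next=.  (t=2,i=0, bit18=0)
  nb #...#: next=#  (t=1,i=5, bit17=1)
  nb #....: next=.  (t=1,i=9, bit16=0)
  nb .####: next=#  (t=0,i=13, bit15=1)
  nb .###.: next=.  (t=0,i=6, bit14=0)
  nb .##.#: next=#  (t=1,i=1, bit13=1)
  nb .##..: next=.  (t=3,i=4, bit12=0)
  nb .#.##: next=.  (t=0,i=4, bit11=0)
  nb .#.#.: next=#  (t=7,i=8, bit10=1)
  nb .#..#: next=.  (t=0,i=10, bit9=0)
  nb .#...: next=.  (t=1,i=4, bit8=0)
  nb ..###: next=.  (t=0,i=12, bit7=0)
  nb ..##.: next=.  (t=3,i=7, bit6=0)
  nb ..#.#: next=#  (t=1,i=13, bit5=1)
  nb ..#..: next=#  (t=1,i=7, bit4=1)
  nb ...##: next=#  (t=2,i=4, bit3=1)
  nb ...#.: next=#  (t=1,i=6, bit2=1)
  nb ....#: next=#  (t=1,i=11, bit1=1)
  nb .....: next=#  (t=1,i=10, bit0=1)
  bits 01111010001000101010010000111111 = 2049090623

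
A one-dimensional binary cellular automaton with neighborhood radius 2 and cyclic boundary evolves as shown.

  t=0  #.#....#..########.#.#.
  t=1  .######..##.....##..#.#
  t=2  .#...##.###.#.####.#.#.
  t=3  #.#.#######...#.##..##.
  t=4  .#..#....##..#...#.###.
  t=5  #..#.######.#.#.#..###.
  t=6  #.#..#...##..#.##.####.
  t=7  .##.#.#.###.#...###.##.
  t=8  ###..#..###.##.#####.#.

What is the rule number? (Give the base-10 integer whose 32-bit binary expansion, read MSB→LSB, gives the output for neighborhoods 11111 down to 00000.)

  ##### -> .   bit 31 = 0  t=0,i=12
  ####. -> #   bit 30 = 1  t=0,i=16
  ###.# -> #   bit 29 = 1  t=0,i=17
  ###.. -> #   bit 28 = 1  t=1,i=6
  ##.## -> #   bit 27 = 1  t=2,i=7
  ##.#. -> .   bit 26 = 0  t=0,i=18
  ##..# -> .   bit 25 = 0  t=1,i=7
  ##... -> .   bit 24 = 0  t=1,i=11
  #.### -> #   bit 23 = 1  t=1,i=1
  #.##. -> .   bit 22 = 0  t=3,i=16
  #.#.# -> .   bit 21 = 0  t=0,i=0
  #.#.. -> #   bit 20 = 1  t=0,i=2
  #..## -> #   bit 19 = 1  t=0,i=9
  #..#. -> #   bit 18 = 1  t=1,i=19
  #...# -> .   bit 17 = 0  t=2,i=3
  #.... -> #   bit 16 = 1  t=0,i=4
  .#### -> .   bit 15 = 0  t=0,i=11
  .###. -> #   bit 14 = 1  t=2,i=9
  .##.# -> #   bit 13 = 1  t=2,i=6
  .##.. -> #   bit 12 = 1  t=1,i=10
  .#.## -> .   bit 11 = 0  t=1,i=0
  .#.#. -> #   bit 10 = 1  t=0,i=1
  .#..# -> .   bit 9 = 0  t=0,i=8
  .#... -> #   bit 8 = 1  t=0,i=3
  ..### -> #   bit 7 = 1  t=0,i=10
  ..##. -> #   bit 6 = 1  t=1,i=9
  ..#.# -> .   bit 5 = 0  t=1,i=20
  ..#.. -> .   bit 4 = 0  t=0,i=7
  ...## -> #   bit 3 = 1  t=1,i=15
  ...#. -> #   bit 2 = 1  t=0,i=6
  ....# -> #   bit 1 = 1  t=0,i=5
  ..... -> .   bit 0 = 0  t=1,i=13
  bits 01111000100111010111010111001110 = 2023585230

2023585230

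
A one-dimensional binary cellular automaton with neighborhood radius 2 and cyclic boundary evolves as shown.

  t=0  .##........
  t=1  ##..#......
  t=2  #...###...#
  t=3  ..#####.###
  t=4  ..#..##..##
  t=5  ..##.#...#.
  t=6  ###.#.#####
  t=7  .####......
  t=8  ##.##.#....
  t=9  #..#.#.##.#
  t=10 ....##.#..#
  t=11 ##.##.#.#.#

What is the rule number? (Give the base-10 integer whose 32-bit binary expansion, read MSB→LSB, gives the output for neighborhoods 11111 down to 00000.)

  ##### -> .   bit 31 = 0  t=3,i=4
  ####. -> #   bit 30 = 1  t=3,i=5
  ###.# -> #   bit 29 = 1  t=3,i=6
  ###.. -> #   bit 28 = 1  t=2,i=6
  ##.## -> .   bit 27 = 0  t=3,i=7
  ##.#. -> #   bit 26 = 1  t=5,i=4
  ##..# -> .   bit 25 = 0  t=1,i=2
  ##... -> .   bit 24 = 0  t=0,i=3
  #.### -> .   bit 23 = 0  t=3,i=8
  #.##. -> #   bit 22 = 1  t=8,i=3
  #.#.# -> #   bit 21 = 1  t=6,i=4
  #.#.. -> .   bit 20 = 0  t=5,i=5
  #..## -> .   bit 19 = 0  t=3,i=1
  #..#. -> .   bit 18 = 0  t=1,i=3
  #...# -> #   bit 17 = 1  t=2,i=2
  #.... -> #   bit 16 = 1  t=0,i=4
  .#### -> .   bit 15 = 0  t=3,i=3
  .###. -> #   bit 14 = 1  t=2,i=5
  .##.# -> .   bit 13 = 0  t=5,i=3
  .##.. -> .   bit 12 = 0  t=0,i=2
  .#.## -> .   bit 11 = 0  t=6,i=5
  .#.#. -> #   bit 10 = 1  t=9,i=4
  .#..# -> #   bit 9 = 1  t=4,i=3
  .#... -> #   bit 8 = 1  t=1,i=5
  ..### -> #   bit 7 = 1  t=2,i=4
  ..##. -> #   bit 6 = 1  t=0,i=1
  ..#.# -> .   bit 5 = 0  t=9,i=3
  ..#.. -> #   bit 4 = 1  t=1,i=4
  ...## -> #   bit 3 = 1  t=0,i=0
  ...#. -> #   bit 2 = 1  t=5,i=8
  ....# -> .   bit 1 = 0  t=0,i=10
  ..... -> .   bit 0 = 0  t=0,i=5
  bits 01110100011000110100011111011100 = 1952663516

1952663516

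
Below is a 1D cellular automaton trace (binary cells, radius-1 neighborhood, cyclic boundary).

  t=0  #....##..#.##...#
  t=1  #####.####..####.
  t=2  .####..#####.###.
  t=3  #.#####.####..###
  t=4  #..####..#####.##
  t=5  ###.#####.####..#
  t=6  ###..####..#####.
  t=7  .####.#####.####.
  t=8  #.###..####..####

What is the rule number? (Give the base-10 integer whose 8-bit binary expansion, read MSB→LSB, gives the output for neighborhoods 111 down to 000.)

215

  nb ###: next=#  (t=1,i=1, bit7=1)
  nb ##.: next=#  (t=0,i=0, bit6=1)
  nb #.#: next=.  (t=0,i=10, bit5=0)
  nb #..: next=#  (t=0,i=1, bit4=1)
  nb .##: next=.  (t=0,i=5, bit3=0)
  nb .#.: next=#  (t=0,i=9, bit2=1)
  nb ..#: next=#  (t=0,i=4, bit1=1)
  nb ...: next=#  (t=0,i=2, bit0=1)
  bits 11010111 = 215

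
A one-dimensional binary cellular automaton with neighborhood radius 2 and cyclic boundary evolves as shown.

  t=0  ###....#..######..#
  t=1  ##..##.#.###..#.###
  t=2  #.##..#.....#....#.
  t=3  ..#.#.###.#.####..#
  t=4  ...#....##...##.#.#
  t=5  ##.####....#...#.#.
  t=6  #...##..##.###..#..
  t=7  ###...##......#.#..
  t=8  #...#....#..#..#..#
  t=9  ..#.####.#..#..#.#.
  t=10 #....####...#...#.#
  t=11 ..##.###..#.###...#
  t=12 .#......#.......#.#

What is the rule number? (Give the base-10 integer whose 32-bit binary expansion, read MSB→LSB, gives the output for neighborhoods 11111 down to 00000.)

  #####|.  b31=0 t=0,i=12
  ####.|#  b30=1 t=0,i=1
  ###.#|#  b29=1 t=3,i=8
  ###..|.  b28=0 t=0,i=2
  ##.##|.  b27=0 t=5,i=2
  ##.#.|#  b26=1 t=1,i=6
  ##..#|#  b25=1 t=0,i=16
  ##...|.  b24=0 t=0,i=3
  #.###|.  b23=0 t=1,i=9
  #.##.|#  b22=1 t=2,i=2
  #.#.#|.  b21=0 t=1,i=7
  #.#..|.  b20=0 t=4,i=18
  #..##|#  b19=1 t=0,i=9
  #..#.|.  b18=0 t=1,i=13
  #...#|#  b17=1 t=4,i=1
  #....|#  b16=1 t=0,i=4
  .####|#  b15=1 t=0,i=0
  .###.|.  b14=0 t=1,i=10
  .##.#|.  b13=0 t=1,i=5
  .##..|.  b12=0 t=2,i=3
  .#.##|.  b11=0 t=1,i=8
  .#.#.|#  b10=1 t=2,i=18
  .#..#|.  b9=0 t=0,i=8
  .#...|#  b8=1 t=2,i=7
  ..###|#  b7=1 t=0,i=10
  ..##.|.  b6=0 t=1,i=4
  ..#.#|.  b5=0 t=1,i=14
  ..#..|#  b4=1 t=0,i=7
  ...##|.  b3=0 t=4,i=7
  ...#.|.  b2=0 t=0,i=6
  ....#|#  b1=1 t=0,i=5
  .....|.  b0=0 t=2,i=9
  bits 01100110010010111000010110010010 = 1716225426

1716225426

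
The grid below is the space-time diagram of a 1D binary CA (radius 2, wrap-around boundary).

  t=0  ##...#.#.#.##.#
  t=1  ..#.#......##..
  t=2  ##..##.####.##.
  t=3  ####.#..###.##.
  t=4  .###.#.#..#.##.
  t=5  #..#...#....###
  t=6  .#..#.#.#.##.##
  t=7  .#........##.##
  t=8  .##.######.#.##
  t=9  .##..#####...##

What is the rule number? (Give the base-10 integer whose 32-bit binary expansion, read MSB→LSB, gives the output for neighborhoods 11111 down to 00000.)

3814240527

  [31] ##### => #  t=8,i=6
  [30] ####. => #  t=2,i=9
  [29] ###.# => #  t=2,i=10
  [28] ###.. => .  t=0,i=1
  [27] ##.## => .  t=0,i=13
  [26] ##.#. => .  t=3,i=4
  [25] ##..# => #  t=2,i=2
  [24] ##... => #  t=0,i=2
  [23] #.### => .  t=0,i=14
  [22] #.##. => #  t=0,i=11
  [21] #.#.# => .  t=0,i=7
  [20] #.#.. => #  t=1,i=4
  [19] #..## => #  t=2,i=3
  [18] #..#. => .  t=4,i=9
  [17] #...# => .  t=0,i=3
  [16] #.... => .  t=1,i=6
  [15] .#### => #  t=2,i=8
  [14] .###. => .  t=0,i=0
  [13] .##.# => #  t=0,i=12
  [12] .##.. => #  t=1,i=12
  [11] .#.## => .  t=0,i=10
  [10] .#.#. => .  t=0,i=6
  [9] .#..# => .  t=3,i=6
  [8] .#... => #  t=1,i=5
  [7] ..### => .  t=3,i=8
  [6] ..##. => .  t=1,i=11
  [5] ..#.# => .  t=0,i=5
  [4] ..#.. => .  t=5,i=3
  [3] ...## => #  t=1,i=10
  [2] ...#. => #  t=0,i=4
  [1] ....# => #  t=1,i=0
  [0] ..... => #  t=1,i=7
  bits 11100011010110001011000100001111 = 3814240527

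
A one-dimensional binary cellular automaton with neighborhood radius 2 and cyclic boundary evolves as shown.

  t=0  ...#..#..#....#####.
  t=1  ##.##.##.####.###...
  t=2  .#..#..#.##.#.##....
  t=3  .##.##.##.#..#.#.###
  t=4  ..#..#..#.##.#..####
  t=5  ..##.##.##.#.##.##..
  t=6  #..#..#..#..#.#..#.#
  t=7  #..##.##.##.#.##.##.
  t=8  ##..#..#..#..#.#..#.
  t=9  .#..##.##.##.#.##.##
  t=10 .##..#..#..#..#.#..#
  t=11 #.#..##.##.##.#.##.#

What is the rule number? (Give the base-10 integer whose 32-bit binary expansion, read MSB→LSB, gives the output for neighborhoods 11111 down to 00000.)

  ##### -> #   bit 31 = 1  t=0,i=16
  ####. -> .   bit 30 = 0  t=0,i=17
  ###.# -> #   bit 29 = 1  t=1,i=12
  ###.. -> .   bit 28 = 0  t=0,i=18
  ##.## -> .   bit 27 = 0  t=1,i=2
  ##.#. -> .   bit 26 = 0  t=2,i=11
  ##..# -> .   bit 25 = 0  t=4,i=0
  ##... -> .   bit 24 = 0  t=0,i=19
  #.### -> #   bit 23 = 1  t=1,i=9
  #.##. -> .   bit 22 = 0  t=1,i=3
  #.#.# -> .   bit 21 = 0  t=2,i=12
  #.#.. -> #   bit 20 = 1  t=3,i=10
  #..## -> .   bit 19 = 0  t=4,i=15
  #..#. -> .   bit 18 = 0  t=0,i=5
  #...# -> .   bit 17 = 0  t=1,i=18
  #.... -> #   bit 16 = 1  t=0,i=0
  .#### -> #   bit 15 = 1  t=0,i=15
  .###. -> #   bit 14 = 1  t=1,i=15
  .##.# -> #   bit 13 = 1  t=1,i=1
  .##.. -> #   bit 12 = 1  t=2,i=15
  .#.## -> #   bit 11 = 1  t=2,i=8
  .#.#. -> .   bit 10 = 0  t=3,i=14
  .#..# -> #   bit 9 = 1  t=0,i=4
  .#... -> #   bit 8 = 1  t=0,i=10
  ..### -> #   bit 7 = 1  t=0,i=14
  ..##. -> .   bit 6 = 0  t=1,i=0
  ..#.# -> #   bit 5 = 1  t=2,i=7
  ..#.. -> #   bit 4 = 1  t=0,i=3
  ...## -> .   bit 3 = 0  t=0,i=13
  ...#. -> .   bit 2 = 0  t=0,i=2
  ....# -> #   bit 1 = 1  t=0,i=1
  ..... -> #   bit 0 = 1  t=2,i=18
  bits 10100000100100011111101110110011 = 2693921715

2693921715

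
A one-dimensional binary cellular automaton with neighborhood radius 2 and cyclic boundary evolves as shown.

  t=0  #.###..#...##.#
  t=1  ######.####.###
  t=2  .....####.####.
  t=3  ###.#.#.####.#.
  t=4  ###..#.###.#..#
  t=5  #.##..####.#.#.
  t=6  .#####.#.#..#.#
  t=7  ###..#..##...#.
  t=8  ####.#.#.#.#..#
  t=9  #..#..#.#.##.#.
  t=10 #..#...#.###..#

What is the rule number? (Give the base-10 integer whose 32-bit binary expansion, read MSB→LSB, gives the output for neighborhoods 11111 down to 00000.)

  nb #####: next=.  (t=1,i=0, bit31=0)
  nb ####.: next=.  (t=1,i=4, bit30=0)
  nb ###.#: next=#  (t=1,i=5, bit29=1)
  nb ###..: next=#  (t=0,i=4, bit28=1)
  nb ##.##: next=#  (t=0,i=1, bit27=1)
  nb ##.#.: next=.  (t=3,i=3, bit26=0)
  nb ##..#: next=#  (t=0,i=5, bit25=1)
  nb ##...: next=.  (t=2,i=14, bit24=0)
  nb #.###: next=#  (t=0,i=2, bit23=1)
  nb #.##.: next=#  (t=0,i=14, bit22=1)
  nb #.#.#: next=.  (t=3,i=4, bit21=0)
  nb #.#..: next=#  (t=4,i=11, bit20=1)
  nb #..##: next=#  (t=4,i=13, bit19=1)
  nb #..#.: next=.  (t=0,i=6, bit18=0)
  nb #...#: next=#  (t=0,i=9, bit17=1)
  nb #....: next=#  (t=2,i=0, bit16=1)
  nb .####: next=#  (t=1,i=8, bit15=1)
  nb .###.: next=#  (t=0,i=3, bit14=1)
  nb .##.#: next=#  (t=0,i=0, bit13=1)
  nb .##..: next=#  (t=5,i=3, bit12=1)
  nb .#.##: next=#  (t=3,i=7, bit11=1)
  nb .#.#.: next=#  (t=3,i=5, bit10=1)
  nb .#..#: next=.  (t=4,i=12, bit9=0)
  nb .#...: next=#  (t=0,i=8, bit8=1)
  nb ..###: next=.  (t=2,i=5, bit7=0)
  nb ..##.: next=.  (t=0,i=11, bit6=0)
  nb ..#.#: next=.  (t=4,i=5, bit5=0)
  nb ..#..: next=#  (t=0,i=7, bit4=1)
  nb ...##: next=#  (t=0,i=10, bit3=1)
  nb ...#.: next=.  (t=7,i=12, bit2=0)
  nb ....#: next=.  (t=2,i=3, bit1=0)
  nb .....: next=#  (t=2,i=1, bit0=1)
  bits 00111010110110111111110100011001 = 987495705

987495705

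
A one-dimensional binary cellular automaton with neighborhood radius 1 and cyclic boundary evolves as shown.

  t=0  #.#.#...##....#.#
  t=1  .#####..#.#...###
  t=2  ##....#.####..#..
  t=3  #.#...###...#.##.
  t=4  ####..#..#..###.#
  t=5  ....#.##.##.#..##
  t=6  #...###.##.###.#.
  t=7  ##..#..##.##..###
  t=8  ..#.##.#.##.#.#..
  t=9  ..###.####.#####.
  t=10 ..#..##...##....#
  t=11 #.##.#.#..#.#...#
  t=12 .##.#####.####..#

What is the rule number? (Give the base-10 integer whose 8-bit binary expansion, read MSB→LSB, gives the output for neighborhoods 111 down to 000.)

60

  [7] ### => .  t=1,i=2
  [6] ##. => .  t=0,i=0
  [5] #.# => #  t=0,i=1
  [4] #.. => #  t=0,i=5
  [3] .## => #  t=0,i=8
  [2] .#. => #  t=0,i=2
  [1] ..# => .  t=0,i=7
  [0] ... => .  t=0,i=6
  bits 00111100 = 60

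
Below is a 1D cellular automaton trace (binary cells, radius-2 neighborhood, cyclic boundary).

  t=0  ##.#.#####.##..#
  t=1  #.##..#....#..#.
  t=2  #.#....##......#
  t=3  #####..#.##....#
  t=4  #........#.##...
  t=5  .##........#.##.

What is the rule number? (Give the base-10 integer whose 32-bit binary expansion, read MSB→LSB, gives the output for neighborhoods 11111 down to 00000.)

  #####|.  b31=0 t=0,i=7
  ####.|.  b30=0 t=0,i=8
  ###.#|.  b29=0 t=0,i=1
  ###..|.  b28=0 t=3,i=4
  ##.##|.  b27=0 t=0,i=10
  ##.#.|#  b26=1 t=0,i=2
  ##..#|.  b25=0 t=0,i=13
  ##...|#  b24=1 t=2,i=9
  #.###|.  b23=0 t=0,i=5
  #.##.|#  b22=1 t=0,i=11
  #.#.#|#  b21=1 t=0,i=3
  #.#..|#  b20=1 t=2,i=2
  #..##|#  b19=1 t=0,i=14
  #..#.|.  b18=0 t=1,i=5
  #...#|#  b17=1 t=4,i=14
  #....|#  b16=1 t=1,i=8
  .####|#  b15=1 t=0,i=6
  .###.|#  b14=1 t=0,i=0
  .##.#|#  b13=1 t=2,i=0
  .##..|.  b12=0 t=0,i=12
  .#.##|.  b11=0 t=0,i=4
  .#.#.|#  b10=1 t=1,i=15
  .#..#|.  b9=0 t=1,i=12
  .#...|#  b8=1 t=1,i=7
  ..###|.  b7=0 t=0,i=15
  ..##.|#  b6=1 t=2,i=7
  ..#.#|.  b5=0 t=1,i=14
  ..#..|.  b4=0 t=1,i=6
  ...##|.  b3=0 t=2,i=6
  ...#.|.  b2=0 t=1,i=10
  ....#|.  b1=0 t=1,i=9
  .....|.  b0=0 t=2,i=11
  bits 00000101011110111110010101000000 = 92005696

92005696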